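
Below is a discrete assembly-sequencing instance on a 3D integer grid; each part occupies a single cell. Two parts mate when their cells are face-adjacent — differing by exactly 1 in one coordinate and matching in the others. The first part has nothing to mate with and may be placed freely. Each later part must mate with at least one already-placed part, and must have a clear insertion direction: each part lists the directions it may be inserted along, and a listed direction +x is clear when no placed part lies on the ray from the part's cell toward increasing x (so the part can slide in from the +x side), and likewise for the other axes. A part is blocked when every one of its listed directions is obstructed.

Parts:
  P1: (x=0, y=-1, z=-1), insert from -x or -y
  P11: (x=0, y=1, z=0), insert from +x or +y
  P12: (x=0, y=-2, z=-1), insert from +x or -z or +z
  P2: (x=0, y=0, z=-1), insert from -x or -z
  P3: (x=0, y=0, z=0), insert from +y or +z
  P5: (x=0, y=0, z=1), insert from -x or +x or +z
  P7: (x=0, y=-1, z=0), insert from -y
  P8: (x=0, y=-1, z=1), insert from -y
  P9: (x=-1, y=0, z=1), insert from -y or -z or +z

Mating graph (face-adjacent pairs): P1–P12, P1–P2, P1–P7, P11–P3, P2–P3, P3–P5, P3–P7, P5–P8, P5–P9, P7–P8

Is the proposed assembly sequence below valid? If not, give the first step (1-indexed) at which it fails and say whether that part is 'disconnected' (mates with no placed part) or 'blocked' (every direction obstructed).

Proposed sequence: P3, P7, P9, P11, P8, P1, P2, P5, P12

1. P3@(0, 0, 0) [+y clear] — {P3}
2. P7@(0, -1, 0) [-y clear] — {P3, P7}
3. P9@(-1, 0, 1) — no placed neighbour ⇒ disconnected

Invalid at step 3 (disconnected)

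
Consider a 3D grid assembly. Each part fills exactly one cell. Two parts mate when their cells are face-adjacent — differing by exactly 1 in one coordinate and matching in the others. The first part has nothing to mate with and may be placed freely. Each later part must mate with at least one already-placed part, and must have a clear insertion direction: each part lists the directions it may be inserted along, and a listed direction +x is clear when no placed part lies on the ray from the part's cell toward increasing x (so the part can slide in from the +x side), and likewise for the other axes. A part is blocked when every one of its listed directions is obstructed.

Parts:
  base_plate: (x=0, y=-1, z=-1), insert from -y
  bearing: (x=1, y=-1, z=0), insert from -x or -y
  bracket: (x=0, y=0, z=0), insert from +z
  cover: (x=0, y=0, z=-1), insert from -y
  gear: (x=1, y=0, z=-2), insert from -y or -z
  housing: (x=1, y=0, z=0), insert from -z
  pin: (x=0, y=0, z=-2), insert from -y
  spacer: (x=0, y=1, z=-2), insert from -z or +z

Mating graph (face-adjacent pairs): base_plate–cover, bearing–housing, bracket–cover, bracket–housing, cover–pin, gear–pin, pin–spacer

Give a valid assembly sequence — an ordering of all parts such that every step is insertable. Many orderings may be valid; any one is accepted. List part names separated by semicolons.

1. cover@(0, 0, -1) [-y clear] — {cover}
2. pin@(0, 0, -2) [-y clear] — {cover, pin}
3. spacer@(0, 1, -2) [-z clear] — {cover, pin, spacer}
4. base_plate@(0, -1, -1) [-y clear] — {base_plate, cover, pin, spacer}
5. bracket@(0, 0, 0) [+z clear] — {base_plate, bracket, cover, pin, spacer}
6. housing@(1, 0, 0) [-z clear] — {base_plate, bracket, cover, housing, pin, spacer}
7. gear@(1, 0, -2) [-y clear] — {base_plate, bracket, cover, gear, housing, pin, spacer}
8. bearing@(1, -1, 0) [-x clear] — {base_plate, bearing, bracket, cover, gear, housing, pin, spacer}

cover; pin; spacer; base_plate; bracket; housing; gear; bearing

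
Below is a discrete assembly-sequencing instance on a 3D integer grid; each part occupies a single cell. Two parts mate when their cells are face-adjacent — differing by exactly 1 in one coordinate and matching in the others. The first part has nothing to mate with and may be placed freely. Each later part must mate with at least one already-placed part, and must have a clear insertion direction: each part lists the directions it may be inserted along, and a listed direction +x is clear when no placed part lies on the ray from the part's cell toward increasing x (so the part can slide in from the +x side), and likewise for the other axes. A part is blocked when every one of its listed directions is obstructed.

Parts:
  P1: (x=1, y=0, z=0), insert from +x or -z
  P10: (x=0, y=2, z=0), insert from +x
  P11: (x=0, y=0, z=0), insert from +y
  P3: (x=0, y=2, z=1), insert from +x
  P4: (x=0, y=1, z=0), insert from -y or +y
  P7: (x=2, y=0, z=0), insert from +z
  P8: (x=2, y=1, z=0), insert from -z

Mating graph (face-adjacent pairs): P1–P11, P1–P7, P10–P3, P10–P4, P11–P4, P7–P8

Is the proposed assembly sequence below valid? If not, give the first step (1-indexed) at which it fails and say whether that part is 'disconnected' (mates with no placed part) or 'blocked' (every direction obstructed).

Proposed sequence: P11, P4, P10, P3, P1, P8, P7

1. P11@(0, 0, 0) [+y clear] — {P11}
2. P4@(0, 1, 0) [+y clear] — {P11, P4}
3. P10@(0, 2, 0) [+x clear] — {P10, P11, P4}
4. P3@(0, 2, 1) [+x clear] — {P10, P11, P3, P4}
5. P1@(1, 0, 0) [+x clear] — {P1, P10, P11, P3, P4}
6. P8@(2, 1, 0) — no placed neighbour ⇒ disconnected

Invalid at step 6 (disconnected)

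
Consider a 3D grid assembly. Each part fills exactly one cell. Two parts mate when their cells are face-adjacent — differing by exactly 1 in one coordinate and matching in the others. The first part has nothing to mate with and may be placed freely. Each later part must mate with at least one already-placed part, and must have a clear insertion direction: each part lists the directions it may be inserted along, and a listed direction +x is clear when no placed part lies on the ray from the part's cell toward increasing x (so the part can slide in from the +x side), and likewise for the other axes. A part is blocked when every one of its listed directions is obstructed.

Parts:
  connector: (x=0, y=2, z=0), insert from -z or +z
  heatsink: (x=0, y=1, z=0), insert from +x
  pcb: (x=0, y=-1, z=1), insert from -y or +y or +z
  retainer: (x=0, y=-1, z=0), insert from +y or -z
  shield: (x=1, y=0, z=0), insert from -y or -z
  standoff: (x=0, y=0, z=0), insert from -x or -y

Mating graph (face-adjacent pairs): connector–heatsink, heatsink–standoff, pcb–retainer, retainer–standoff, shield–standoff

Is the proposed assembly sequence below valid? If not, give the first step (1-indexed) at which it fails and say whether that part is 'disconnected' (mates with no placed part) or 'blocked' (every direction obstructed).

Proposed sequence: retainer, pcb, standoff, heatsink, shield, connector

Valid

1. retainer@(0, -1, 0) [+y clear] — {retainer}
2. pcb@(0, -1, 1) [-y clear] — {pcb, retainer}
3. standoff@(0, 0, 0) [-x clear] — {pcb, retainer, standoff}
4. heatsink@(0, 1, 0) [+x clear] — {heatsink, pcb, retainer, standoff}
5. shield@(1, 0, 0) [-y clear] — {heatsink, pcb, retainer, shield, standoff}
6. connector@(0, 2, 0) [-z clear] — {connector, heatsink, pcb, retainer, shield, standoff}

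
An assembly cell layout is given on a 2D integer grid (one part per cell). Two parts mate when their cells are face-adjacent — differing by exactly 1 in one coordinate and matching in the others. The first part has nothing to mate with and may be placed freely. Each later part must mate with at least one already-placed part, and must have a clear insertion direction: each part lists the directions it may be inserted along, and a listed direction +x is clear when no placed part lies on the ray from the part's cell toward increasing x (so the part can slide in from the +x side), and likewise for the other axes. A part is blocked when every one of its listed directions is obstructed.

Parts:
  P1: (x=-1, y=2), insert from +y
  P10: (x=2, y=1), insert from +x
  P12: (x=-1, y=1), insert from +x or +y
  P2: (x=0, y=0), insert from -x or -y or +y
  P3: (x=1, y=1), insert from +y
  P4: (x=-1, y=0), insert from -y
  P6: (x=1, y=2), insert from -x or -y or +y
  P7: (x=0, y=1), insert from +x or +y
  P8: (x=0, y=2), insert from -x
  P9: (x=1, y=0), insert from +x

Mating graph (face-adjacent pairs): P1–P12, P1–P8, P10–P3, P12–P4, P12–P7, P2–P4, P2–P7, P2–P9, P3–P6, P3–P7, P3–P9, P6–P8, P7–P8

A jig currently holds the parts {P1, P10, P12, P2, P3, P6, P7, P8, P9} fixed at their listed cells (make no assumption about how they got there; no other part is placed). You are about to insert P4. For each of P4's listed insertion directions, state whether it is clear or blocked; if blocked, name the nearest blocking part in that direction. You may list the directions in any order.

-y: ray from P4(-1, 0) has no placed part ⇒ clear

-y: clear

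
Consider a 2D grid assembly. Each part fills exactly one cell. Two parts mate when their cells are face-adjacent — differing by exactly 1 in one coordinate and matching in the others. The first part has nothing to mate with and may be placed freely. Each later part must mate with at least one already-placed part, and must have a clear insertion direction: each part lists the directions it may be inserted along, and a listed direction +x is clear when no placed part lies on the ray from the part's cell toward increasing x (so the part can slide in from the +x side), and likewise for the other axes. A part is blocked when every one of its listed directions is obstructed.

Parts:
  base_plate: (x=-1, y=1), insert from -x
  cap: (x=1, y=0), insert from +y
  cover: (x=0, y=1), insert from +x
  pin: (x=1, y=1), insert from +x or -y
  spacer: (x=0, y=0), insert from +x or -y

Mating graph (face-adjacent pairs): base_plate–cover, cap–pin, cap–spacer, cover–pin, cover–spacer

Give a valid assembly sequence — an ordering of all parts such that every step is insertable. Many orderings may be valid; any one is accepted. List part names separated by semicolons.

1. spacer@(0, 0) [+x clear] — {spacer}
2. cap@(1, 0) [+y clear] — {cap, spacer}
3. cover@(0, 1) [+x clear] — {cap, cover, spacer}
4. pin@(1, 1) [+x clear] — {cap, cover, pin, spacer}
5. base_plate@(-1, 1) [-x clear] — {base_plate, cap, cover, pin, spacer}

spacer; cap; cover; pin; base_plate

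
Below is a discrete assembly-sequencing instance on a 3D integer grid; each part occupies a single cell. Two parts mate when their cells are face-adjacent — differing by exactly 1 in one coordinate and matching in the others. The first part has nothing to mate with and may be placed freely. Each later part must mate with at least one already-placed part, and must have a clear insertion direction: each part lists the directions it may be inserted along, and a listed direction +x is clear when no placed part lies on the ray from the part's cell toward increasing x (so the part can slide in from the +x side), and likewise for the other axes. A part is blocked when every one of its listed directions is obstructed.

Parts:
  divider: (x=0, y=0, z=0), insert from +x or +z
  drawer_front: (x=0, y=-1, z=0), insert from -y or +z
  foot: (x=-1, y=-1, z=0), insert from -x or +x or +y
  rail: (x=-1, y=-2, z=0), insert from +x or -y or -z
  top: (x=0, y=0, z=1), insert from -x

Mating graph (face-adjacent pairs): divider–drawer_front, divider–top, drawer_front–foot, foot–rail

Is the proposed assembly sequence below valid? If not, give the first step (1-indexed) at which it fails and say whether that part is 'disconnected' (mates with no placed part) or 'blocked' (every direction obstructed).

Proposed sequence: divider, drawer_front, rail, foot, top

1. divider@(0, 0, 0) [+x clear] — {divider}
2. drawer_front@(0, -1, 0) [-y clear] — {divider, drawer_front}
3. rail@(-1, -2, 0) — no placed neighbour ⇒ disconnected

Invalid at step 3 (disconnected)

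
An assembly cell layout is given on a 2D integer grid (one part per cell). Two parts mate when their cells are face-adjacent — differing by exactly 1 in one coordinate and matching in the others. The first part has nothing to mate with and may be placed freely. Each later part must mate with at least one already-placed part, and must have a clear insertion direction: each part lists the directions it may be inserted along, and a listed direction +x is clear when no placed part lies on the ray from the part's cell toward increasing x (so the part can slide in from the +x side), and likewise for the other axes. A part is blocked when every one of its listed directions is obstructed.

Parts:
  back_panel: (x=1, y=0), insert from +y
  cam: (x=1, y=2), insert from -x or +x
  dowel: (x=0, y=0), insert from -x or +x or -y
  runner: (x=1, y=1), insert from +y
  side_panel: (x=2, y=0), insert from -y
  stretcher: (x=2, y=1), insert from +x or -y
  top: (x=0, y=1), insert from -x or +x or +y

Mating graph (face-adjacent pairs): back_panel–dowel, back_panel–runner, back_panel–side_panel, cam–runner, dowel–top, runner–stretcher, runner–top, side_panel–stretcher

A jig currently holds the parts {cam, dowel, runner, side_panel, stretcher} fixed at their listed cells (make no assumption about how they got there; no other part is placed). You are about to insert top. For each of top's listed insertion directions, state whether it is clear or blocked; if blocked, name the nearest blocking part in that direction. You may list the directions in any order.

-x: ray from top(0, 1) has no placed part ⇒ clear
+x: nearest on ray is runner@(1, 1) ⇒ blocked
+y: ray from top(0, 1) has no placed part ⇒ clear

+x: blocked by runner; +y: clear; -x: clear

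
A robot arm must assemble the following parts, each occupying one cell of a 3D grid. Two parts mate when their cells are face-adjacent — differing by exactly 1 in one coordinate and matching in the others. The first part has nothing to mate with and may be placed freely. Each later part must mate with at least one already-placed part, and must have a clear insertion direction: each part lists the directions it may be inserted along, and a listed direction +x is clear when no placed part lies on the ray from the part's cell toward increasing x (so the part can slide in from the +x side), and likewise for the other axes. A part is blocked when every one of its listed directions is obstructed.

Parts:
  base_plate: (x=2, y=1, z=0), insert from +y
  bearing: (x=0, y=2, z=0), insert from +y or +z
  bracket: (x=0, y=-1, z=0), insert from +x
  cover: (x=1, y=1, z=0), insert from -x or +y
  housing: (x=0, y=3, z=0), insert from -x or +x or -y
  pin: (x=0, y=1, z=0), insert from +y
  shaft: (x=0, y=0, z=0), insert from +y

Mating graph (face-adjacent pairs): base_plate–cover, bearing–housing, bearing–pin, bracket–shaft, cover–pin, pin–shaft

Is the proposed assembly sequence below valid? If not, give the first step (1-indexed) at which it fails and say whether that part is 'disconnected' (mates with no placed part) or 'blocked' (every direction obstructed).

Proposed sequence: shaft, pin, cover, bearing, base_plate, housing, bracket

1. shaft@(0, 0, 0) [+y clear] — {shaft}
2. pin@(0, 1, 0) [+y clear] — {pin, shaft}
3. cover@(1, 1, 0) [+y clear] — {cover, pin, shaft}
4. bearing@(0, 2, 0) [+y clear] — {bearing, cover, pin, shaft}
5. base_plate@(2, 1, 0) [+y clear] — {base_plate, bearing, cover, pin, shaft}
6. housing@(0, 3, 0) [-x clear] — {base_plate, bearing, cover, housing, pin, shaft}
7. bracket@(0, -1, 0) [+x clear] — {base_plate, bearing, bracket, cover, housing, pin, shaft}

Valid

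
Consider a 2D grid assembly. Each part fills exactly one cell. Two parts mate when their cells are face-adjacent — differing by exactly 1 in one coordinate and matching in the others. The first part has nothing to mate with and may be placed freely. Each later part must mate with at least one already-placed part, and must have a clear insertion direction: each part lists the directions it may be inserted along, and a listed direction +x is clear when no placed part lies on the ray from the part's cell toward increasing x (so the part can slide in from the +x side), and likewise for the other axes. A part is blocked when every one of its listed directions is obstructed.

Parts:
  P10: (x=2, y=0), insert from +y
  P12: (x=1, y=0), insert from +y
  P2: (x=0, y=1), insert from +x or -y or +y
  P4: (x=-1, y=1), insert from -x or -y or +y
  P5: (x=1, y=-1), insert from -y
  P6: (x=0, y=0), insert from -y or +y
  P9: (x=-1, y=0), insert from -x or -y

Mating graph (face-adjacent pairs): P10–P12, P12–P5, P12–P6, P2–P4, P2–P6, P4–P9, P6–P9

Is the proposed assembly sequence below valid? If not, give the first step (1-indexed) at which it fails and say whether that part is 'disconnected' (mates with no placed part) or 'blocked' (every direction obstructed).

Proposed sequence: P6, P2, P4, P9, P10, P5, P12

1. P6@(0, 0) [-y clear] — {P6}
2. P2@(0, 1) [+x clear] — {P2, P6}
3. P4@(-1, 1) [-x clear] — {P2, P4, P6}
4. P9@(-1, 0) [-x clear] — {P2, P4, P6, P9}
5. P10@(2, 0) — no placed neighbour ⇒ disconnected

Invalid at step 5 (disconnected)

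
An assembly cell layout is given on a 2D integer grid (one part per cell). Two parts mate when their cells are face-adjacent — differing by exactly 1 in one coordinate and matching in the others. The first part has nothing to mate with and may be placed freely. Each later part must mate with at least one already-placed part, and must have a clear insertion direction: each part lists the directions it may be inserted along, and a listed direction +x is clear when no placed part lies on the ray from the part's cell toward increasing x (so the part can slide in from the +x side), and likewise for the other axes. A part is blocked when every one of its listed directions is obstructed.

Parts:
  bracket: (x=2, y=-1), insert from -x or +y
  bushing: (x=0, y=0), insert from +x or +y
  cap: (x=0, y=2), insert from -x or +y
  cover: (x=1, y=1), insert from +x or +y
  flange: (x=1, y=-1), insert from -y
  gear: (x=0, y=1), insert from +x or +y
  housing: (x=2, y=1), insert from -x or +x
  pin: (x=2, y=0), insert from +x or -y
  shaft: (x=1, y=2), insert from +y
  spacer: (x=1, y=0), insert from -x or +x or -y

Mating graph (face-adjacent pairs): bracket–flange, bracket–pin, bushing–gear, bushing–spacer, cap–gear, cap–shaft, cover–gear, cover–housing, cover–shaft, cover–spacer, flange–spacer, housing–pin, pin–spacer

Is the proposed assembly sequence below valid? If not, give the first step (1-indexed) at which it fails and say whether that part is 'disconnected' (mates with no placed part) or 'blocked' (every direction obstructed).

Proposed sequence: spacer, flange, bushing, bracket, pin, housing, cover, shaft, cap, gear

Invalid at step 10 (blocked)

1. spacer@(1, 0) [-x clear] — {spacer}
2. flange@(1, -1) [-y clear] — {flange, spacer}
3. bushing@(0, 0) [+y clear] — {bushing, flange, spacer}
4. bracket@(2, -1) [+y clear] — {bracket, bushing, flange, spacer}
5. pin@(2, 0) [+x clear] — {bracket, bushing, flange, pin, spacer}
6. housing@(2, 1) [-x clear] — {bracket, bushing, flange, housing, pin, spacer}
7. cover@(1, 1) [+y clear] — {bracket, bushing, cover, flange, housing, pin, spacer}
8. shaft@(1, 2) [+y clear] — {bracket, bushing, cover, flange, housing, pin, shaft, spacer}
9. cap@(0, 2) [-x clear] — {bracket, bushing, cap, cover, flange, housing, pin, shaft, spacer}
10. gear@(0, 1) — +x/+y all obstructed ⇒ blocked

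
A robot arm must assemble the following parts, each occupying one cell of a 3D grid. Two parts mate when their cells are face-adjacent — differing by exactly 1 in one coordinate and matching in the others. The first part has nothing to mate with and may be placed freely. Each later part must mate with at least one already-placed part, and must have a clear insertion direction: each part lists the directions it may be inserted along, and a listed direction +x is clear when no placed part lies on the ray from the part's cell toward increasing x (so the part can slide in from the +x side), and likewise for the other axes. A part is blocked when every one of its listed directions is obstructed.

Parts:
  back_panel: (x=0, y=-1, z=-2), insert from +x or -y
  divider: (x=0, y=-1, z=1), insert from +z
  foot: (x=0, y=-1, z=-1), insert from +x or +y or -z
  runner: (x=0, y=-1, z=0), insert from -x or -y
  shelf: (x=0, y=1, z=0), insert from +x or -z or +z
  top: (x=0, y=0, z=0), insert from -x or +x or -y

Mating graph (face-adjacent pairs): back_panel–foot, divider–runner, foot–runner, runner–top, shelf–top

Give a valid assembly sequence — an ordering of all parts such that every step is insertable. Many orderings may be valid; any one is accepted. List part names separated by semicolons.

runner; top; foot; shelf; divider; back_panel

1. runner@(0, -1, 0) [-x clear] — {runner}
2. top@(0, 0, 0) [-x clear] — {runner, top}
3. foot@(0, -1, -1) [+x clear] — {foot, runner, top}
4. shelf@(0, 1, 0) [+x clear] — {foot, runner, shelf, top}
5. divider@(0, -1, 1) [+z clear] — {divider, foot, runner, shelf, top}
6. back_panel@(0, -1, -2) [+x clear] — {back_panel, divider, foot, runner, shelf, top}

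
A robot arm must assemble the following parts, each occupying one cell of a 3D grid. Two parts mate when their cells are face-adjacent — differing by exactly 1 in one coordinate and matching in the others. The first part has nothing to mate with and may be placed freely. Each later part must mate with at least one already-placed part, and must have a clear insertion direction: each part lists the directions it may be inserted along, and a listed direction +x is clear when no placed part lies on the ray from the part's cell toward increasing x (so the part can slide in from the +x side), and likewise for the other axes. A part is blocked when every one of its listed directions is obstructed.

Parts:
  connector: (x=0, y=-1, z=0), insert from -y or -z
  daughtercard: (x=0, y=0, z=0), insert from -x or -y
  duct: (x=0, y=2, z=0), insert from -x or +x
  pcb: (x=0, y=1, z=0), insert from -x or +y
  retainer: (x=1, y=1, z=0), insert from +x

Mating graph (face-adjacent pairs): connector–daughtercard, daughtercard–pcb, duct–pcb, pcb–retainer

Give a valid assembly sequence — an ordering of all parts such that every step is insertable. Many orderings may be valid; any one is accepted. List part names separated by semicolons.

1. retainer@(1, 1, 0) [+x clear] — {retainer}
2. pcb@(0, 1, 0) [-x clear] — {pcb, retainer}
3. daughtercard@(0, 0, 0) [-x clear] — {daughtercard, pcb, retainer}
4. duct@(0, 2, 0) [-x clear] — {daughtercard, duct, pcb, retainer}
5. connector@(0, -1, 0) [-y clear] — {connector, daughtercard, duct, pcb, retainer}

retainer; pcb; daughtercard; duct; connector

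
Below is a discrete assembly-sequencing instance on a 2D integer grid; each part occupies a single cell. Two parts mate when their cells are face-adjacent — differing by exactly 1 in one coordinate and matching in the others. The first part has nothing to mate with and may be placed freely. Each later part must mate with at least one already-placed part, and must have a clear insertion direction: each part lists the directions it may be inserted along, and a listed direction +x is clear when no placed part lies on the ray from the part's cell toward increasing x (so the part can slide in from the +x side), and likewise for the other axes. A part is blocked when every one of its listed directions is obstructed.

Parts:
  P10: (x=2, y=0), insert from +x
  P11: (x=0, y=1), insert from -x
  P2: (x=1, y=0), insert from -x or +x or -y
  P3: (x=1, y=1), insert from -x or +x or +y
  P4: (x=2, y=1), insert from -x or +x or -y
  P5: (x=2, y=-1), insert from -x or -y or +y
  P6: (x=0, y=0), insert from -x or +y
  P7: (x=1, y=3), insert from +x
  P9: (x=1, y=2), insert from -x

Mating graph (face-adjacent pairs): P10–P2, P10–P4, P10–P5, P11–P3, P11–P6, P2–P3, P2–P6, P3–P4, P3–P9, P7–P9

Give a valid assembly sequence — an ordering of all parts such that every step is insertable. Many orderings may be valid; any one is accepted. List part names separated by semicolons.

1. P6@(0, 0) [-x clear] — {P6}
2. P2@(1, 0) [+x clear] — {P2, P6}
3. P3@(1, 1) [-x clear] — {P2, P3, P6}
4. P9@(1, 2) [-x clear] — {P2, P3, P6, P9}
5. P7@(1, 3) [+x clear] — {P2, P3, P6, P7, P9}
6. P10@(2, 0) [+x clear] — {P10, P2, P3, P6, P7, P9}
7. P5@(2, -1) [-x clear] — {P10, P2, P3, P5, P6, P7, P9}
8. P11@(0, 1) [-x clear] — {P10, P11, P2, P3, P5, P6, P7, P9}
9. P4@(2, 1) [+x clear] — {P10, P11, P2, P3, P4, P5, P6, P7, P9}

P6; P2; P3; P9; P7; P10; P5; P11; P4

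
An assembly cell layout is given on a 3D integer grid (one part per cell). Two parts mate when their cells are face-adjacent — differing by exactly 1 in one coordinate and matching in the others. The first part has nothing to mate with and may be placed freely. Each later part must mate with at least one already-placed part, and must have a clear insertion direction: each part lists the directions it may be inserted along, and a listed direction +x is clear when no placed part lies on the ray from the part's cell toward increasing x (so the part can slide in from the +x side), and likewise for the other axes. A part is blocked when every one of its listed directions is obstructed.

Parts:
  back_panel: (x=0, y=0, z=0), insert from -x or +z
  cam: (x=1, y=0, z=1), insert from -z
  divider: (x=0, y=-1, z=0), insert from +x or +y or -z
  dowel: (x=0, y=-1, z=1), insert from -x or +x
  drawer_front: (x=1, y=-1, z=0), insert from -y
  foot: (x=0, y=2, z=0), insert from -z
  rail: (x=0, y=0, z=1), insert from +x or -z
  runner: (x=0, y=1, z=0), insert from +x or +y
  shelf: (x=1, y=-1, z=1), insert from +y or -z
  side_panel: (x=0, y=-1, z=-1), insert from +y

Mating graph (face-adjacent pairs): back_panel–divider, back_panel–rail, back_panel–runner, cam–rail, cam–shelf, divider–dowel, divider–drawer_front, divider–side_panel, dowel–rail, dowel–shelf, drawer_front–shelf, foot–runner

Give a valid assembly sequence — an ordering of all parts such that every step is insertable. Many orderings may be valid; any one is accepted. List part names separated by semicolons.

shelf; dowel; rail; divider; side_panel; back_panel; runner; foot; cam; drawer_front

1. shelf@(1, -1, 1) [+y clear] — {shelf}
2. dowel@(0, -1, 1) [-x clear] — {dowel, shelf}
3. rail@(0, 0, 1) [+x clear] — {dowel, rail, shelf}
4. divider@(0, -1, 0) [+x clear] — {divider, dowel, rail, shelf}
5. side_panel@(0, -1, -1) [+y clear] — {divider, dowel, rail, shelf, side_panel}
6. back_panel@(0, 0, 0) [-x clear] — {back_panel, divider, dowel, rail, shelf, side_panel}
7. runner@(0, 1, 0) [+x clear] — {back_panel, divider, dowel, rail, runner, shelf, side_panel}
8. foot@(0, 2, 0) [-z clear] — {back_panel, divider, dowel, foot, rail, runner, shelf, side_panel}
9. cam@(1, 0, 1) [-z clear] — {back_panel, cam, divider, dowel, foot, rail, runner, shelf, side_panel}
10. drawer_front@(1, -1, 0) [-y clear] — {back_panel, cam, divider, dowel, drawer_front, foot, rail, runner, shelf, side_panel}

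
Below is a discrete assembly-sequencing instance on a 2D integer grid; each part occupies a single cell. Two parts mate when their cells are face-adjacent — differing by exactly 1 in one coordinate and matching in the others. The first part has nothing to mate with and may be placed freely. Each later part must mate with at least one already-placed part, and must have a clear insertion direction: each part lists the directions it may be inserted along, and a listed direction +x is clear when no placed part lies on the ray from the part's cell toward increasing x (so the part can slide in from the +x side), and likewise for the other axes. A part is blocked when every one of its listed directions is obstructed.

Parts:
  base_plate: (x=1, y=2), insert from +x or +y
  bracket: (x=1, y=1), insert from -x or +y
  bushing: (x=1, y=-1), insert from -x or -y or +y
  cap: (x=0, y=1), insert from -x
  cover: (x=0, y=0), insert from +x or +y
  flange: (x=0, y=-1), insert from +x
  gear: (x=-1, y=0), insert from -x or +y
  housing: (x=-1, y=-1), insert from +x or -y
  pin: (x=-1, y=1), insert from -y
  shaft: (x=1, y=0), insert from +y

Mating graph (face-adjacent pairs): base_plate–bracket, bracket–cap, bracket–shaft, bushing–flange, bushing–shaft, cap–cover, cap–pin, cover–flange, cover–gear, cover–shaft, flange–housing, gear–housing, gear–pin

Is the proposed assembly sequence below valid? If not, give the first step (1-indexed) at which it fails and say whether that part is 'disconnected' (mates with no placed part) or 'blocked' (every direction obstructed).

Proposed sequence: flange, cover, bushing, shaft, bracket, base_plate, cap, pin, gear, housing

1. flange@(0, -1) [+x clear] — {flange}
2. cover@(0, 0) [+x clear] — {cover, flange}
3. bushing@(1, -1) [-y clear] — {bushing, cover, flange}
4. shaft@(1, 0) [+y clear] — {bushing, cover, flange, shaft}
5. bracket@(1, 1) [-x clear] — {bracket, bushing, cover, flange, shaft}
6. base_plate@(1, 2) [+x clear] — {base_plate, bracket, bushing, cover, flange, shaft}
7. cap@(0, 1) [-x clear] — {base_plate, bracket, bushing, cap, cover, flange, shaft}
8. pin@(-1, 1) [-y clear] — {base_plate, bracket, bushing, cap, cover, flange, pin, shaft}
9. gear@(-1, 0) [-x clear] — {base_plate, bracket, bushing, cap, cover, flange, gear, pin, shaft}
10. housing@(-1, -1) [-y clear] — {base_plate, bracket, bushing, cap, cover, flange, gear, housing, pin, shaft}

Valid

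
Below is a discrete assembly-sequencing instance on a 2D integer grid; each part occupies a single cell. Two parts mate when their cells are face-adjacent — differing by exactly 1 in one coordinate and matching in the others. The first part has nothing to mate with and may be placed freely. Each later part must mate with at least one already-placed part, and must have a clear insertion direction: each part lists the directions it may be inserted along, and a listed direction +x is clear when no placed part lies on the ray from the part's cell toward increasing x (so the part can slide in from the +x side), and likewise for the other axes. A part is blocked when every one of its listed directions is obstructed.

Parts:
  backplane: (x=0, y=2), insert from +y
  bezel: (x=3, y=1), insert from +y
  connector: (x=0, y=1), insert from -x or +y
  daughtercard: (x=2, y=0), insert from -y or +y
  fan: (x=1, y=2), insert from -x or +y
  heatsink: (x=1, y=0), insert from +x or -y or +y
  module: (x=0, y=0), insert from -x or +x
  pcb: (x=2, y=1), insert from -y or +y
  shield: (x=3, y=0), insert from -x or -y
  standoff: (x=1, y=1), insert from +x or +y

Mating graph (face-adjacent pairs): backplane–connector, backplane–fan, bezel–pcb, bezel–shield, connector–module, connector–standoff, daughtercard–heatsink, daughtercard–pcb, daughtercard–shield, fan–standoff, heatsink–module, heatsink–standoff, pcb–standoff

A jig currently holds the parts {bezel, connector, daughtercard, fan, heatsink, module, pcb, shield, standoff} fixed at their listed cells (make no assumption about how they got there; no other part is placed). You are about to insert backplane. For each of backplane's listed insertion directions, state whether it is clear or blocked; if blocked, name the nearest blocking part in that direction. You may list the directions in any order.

+y: ray from backplane(0, 2) has no placed part ⇒ clear

+y: clear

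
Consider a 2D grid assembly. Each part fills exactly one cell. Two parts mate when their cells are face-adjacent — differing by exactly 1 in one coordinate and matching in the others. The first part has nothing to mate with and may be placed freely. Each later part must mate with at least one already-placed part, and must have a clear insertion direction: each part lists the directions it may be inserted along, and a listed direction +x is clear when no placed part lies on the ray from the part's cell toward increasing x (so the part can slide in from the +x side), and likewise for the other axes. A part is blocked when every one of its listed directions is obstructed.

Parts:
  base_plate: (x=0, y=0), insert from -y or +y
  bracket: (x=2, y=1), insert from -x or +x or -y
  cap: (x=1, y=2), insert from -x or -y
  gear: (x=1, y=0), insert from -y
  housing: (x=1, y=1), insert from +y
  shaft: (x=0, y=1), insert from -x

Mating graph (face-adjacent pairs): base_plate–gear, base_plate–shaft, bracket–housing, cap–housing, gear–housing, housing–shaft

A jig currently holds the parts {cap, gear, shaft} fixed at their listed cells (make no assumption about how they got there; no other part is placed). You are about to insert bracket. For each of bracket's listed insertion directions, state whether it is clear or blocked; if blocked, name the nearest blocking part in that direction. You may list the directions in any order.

+x: clear; -x: blocked by shaft; -y: clear

-x: nearest on ray is shaft@(0, 1) ⇒ blocked
+x: ray from bracket(2, 1) has no placed part ⇒ clear
-y: ray from bracket(2, 1) has no placed part ⇒ clear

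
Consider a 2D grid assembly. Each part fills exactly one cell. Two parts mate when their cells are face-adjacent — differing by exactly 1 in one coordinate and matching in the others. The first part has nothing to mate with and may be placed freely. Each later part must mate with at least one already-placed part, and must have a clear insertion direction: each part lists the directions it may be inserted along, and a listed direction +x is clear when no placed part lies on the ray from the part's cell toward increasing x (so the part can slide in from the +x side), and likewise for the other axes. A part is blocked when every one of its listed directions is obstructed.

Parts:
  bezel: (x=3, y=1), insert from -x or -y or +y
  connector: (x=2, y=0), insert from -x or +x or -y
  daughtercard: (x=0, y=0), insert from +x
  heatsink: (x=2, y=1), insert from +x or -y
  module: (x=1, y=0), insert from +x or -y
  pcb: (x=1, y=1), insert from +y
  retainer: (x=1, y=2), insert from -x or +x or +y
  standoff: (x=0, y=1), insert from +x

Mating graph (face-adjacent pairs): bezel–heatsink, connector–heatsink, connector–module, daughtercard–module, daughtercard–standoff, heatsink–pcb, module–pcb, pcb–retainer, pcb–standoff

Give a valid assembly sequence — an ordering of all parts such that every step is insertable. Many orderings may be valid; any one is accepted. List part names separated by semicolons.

standoff; daughtercard; module; connector; pcb; retainer; heatsink; bezel

1. standoff@(0, 1) [+x clear] — {standoff}
2. daughtercard@(0, 0) [+x clear] — {daughtercard, standoff}
3. module@(1, 0) [+x clear] — {daughtercard, module, standoff}
4. connector@(2, 0) [+x clear] — {connector, daughtercard, module, standoff}
5. pcb@(1, 1) [+y clear] — {connector, daughtercard, module, pcb, standoff}
6. retainer@(1, 2) [-x clear] — {connector, daughtercard, module, pcb, retainer, standoff}
7. heatsink@(2, 1) [+x clear] — {connector, daughtercard, heatsink, module, pcb, retainer, standoff}
8. bezel@(3, 1) [-y clear] — {bezel, connector, daughtercard, heatsink, module, pcb, retainer, standoff}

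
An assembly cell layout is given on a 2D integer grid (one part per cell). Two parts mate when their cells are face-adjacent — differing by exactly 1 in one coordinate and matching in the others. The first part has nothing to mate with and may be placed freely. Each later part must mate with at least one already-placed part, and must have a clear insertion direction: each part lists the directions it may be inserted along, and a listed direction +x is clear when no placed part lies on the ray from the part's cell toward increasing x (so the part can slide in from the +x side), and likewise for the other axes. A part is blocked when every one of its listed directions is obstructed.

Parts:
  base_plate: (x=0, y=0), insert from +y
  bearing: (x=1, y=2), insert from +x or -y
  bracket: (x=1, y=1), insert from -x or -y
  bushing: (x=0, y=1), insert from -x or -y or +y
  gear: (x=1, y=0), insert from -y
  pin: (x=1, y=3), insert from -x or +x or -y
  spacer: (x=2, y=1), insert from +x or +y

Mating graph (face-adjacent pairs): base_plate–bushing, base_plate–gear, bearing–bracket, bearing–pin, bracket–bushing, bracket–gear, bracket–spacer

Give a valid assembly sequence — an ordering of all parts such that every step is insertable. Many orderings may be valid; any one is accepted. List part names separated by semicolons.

1. pin@(1, 3) [-x clear] — {pin}
2. bearing@(1, 2) [+x clear] — {bearing, pin}
3. bracket@(1, 1) [-x clear] — {bearing, bracket, pin}
4. spacer@(2, 1) [+x clear] — {bearing, bracket, pin, spacer}
5. gear@(1, 0) [-y clear] — {bearing, bracket, gear, pin, spacer}
6. base_plate@(0, 0) [+y clear] — {base_plate, bearing, bracket, gear, pin, spacer}
7. bushing@(0, 1) [-x clear] — {base_plate, bearing, bracket, bushing, gear, pin, spacer}

pin; bearing; bracket; spacer; gear; base_plate; bushing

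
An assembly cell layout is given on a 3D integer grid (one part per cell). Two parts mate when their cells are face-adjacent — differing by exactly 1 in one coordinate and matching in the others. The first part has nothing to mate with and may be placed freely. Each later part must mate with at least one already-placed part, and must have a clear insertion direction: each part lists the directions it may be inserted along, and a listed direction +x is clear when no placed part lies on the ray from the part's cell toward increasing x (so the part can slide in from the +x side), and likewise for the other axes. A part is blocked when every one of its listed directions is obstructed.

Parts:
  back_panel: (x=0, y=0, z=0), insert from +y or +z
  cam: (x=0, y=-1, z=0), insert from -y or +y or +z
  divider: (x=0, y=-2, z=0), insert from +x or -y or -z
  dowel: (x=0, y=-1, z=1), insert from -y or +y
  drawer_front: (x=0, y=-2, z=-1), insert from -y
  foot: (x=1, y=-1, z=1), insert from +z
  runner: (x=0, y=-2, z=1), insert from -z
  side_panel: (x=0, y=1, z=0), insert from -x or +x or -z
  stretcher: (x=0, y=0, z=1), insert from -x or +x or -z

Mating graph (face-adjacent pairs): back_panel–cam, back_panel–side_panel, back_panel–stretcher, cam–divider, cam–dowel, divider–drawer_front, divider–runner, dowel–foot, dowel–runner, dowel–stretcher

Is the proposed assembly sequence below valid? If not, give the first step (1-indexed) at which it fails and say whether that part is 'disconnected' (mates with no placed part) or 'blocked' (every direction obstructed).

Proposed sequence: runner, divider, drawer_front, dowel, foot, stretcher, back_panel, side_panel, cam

1. runner@(0, -2, 1) [-z clear] — {runner}
2. divider@(0, -2, 0) [+x clear] — {divider, runner}
3. drawer_front@(0, -2, -1) [-y clear] — {divider, drawer_front, runner}
4. dowel@(0, -1, 1) [+y clear] — {divider, dowel, drawer_front, runner}
5. foot@(1, -1, 1) [+z clear] — {divider, dowel, drawer_front, foot, runner}
6. stretcher@(0, 0, 1) [-x clear] — {divider, dowel, drawer_front, foot, runner, stretcher}
7. back_panel@(0, 0, 0) [+y clear] — {back_panel, divider, dowel, drawer_front, foot, runner, stretcher}
8. side_panel@(0, 1, 0) [-x clear] — {back_panel, divider, dowel, drawer_front, foot, runner, side_panel, stretcher}
9. cam@(0, -1, 0) — -y/+y/+z all obstructed ⇒ blocked

Invalid at step 9 (blocked)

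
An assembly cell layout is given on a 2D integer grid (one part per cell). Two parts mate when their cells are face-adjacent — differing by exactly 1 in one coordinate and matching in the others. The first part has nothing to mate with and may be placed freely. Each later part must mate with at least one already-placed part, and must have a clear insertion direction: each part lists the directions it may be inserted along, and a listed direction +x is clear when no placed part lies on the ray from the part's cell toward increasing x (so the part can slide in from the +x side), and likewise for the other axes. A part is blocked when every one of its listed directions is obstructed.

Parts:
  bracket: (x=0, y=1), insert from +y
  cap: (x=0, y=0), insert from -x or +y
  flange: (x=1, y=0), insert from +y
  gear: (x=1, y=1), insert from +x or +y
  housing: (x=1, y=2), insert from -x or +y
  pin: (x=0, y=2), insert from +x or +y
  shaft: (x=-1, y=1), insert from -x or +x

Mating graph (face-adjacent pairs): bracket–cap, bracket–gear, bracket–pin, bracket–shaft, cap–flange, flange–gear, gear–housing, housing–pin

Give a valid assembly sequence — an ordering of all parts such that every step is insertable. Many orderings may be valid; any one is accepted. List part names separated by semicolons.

shaft; bracket; cap; flange; pin; gear; housing

1. shaft@(-1, 1) [-x clear] — {shaft}
2. bracket@(0, 1) [+y clear] — {bracket, shaft}
3. cap@(0, 0) [-x clear] — {bracket, cap, shaft}
4. flange@(1, 0) [+y clear] — {bracket, cap, flange, shaft}
5. pin@(0, 2) [+x clear] — {bracket, cap, flange, pin, shaft}
6. gear@(1, 1) [+x clear] — {bracket, cap, flange, gear, pin, shaft}
7. housing@(1, 2) [+y clear] — {bracket, cap, flange, gear, housing, pin, shaft}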